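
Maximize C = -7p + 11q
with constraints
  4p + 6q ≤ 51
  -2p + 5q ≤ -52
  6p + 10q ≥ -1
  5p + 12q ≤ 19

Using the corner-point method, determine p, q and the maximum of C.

p = 103/10, q = -157/25, maximum C = -7059/50

Extreme points and C = -7p + 11q:
  (129, -155/2) → C = -3511/2
  (83/3, -179/18) → C = -5455/18
  (103/10, -157/25) → C = -7059/50
  (719/49, -222/49) → C = -7475/49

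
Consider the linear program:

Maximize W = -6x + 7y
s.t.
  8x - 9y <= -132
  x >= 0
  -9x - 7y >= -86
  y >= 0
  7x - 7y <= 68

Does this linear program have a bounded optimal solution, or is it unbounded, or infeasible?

infeasible

The boundaries 8x - 9y = -132 and x = 0 meet at (0, 44/3), but that point violates -9x - 7y ≥ -86. Every candidate vertex is excluded by some other constraint, so the feasible region is empty.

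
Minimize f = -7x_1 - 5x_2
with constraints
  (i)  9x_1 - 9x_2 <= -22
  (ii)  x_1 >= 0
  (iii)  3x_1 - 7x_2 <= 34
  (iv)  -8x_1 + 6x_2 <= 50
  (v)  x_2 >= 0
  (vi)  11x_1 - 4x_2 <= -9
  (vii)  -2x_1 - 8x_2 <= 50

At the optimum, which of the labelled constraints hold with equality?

(iv) and (vi)

Corner points and f = -7x_1 - 5x_2:
  (0, 22/9) → f = -110/9
  (1/9, 23/9) → f = -122/9
  (0, 25/3) → f = -125/3
  (73/17, 239/17) → f = -1706/17

The minimum is at (73/17, 239/17). Substituting into each constraint, equality holds for (iv) and (vi); the remaining constraints have slack.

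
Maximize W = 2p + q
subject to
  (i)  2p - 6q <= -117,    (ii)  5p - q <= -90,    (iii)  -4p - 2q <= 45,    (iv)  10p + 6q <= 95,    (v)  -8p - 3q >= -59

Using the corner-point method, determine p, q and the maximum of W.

The binding constraints are 5p - q = -90 and 10p + 6q = 95.
Solving simultaneously gives p = -89/8, q = 275/8.

p = -89/8, q = 275/8, maximum W = 97/8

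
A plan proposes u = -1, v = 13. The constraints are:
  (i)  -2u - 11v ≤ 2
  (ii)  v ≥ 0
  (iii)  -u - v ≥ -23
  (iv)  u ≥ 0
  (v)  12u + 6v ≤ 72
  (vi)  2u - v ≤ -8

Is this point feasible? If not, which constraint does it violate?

not feasible — violates (iv)

Constraint (iv): u = -1, which is not ≥ 0. All other constraints are satisfied.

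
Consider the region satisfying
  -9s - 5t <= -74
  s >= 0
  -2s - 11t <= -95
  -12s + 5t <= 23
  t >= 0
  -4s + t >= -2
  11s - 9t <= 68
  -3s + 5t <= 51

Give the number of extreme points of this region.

4

Pairwise boundary intersections that survive every other constraint:
  (17/7, 73/7)
  (84/29, 278/29)
  (28/9, 181/15)
  (61/17, 210/17)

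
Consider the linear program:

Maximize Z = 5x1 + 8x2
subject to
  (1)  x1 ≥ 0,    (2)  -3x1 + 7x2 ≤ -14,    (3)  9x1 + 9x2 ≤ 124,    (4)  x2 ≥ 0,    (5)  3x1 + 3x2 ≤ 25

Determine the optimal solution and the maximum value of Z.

Vertices and Z = 5x1 + 8x2:
  (14/3, 0) → Z = 70/3
  (217/30, 11/10) → Z = 1349/30
  (25/3, 0) → Z = 125/3

x1 = 217/30, x2 = 11/10, maximum Z = 1349/30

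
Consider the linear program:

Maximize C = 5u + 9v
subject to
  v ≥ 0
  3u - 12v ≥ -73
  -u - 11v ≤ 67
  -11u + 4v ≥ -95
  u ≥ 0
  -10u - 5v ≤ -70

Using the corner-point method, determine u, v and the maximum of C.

Extreme points and C = 5u + 9v:
  (95/11, 0) → C = 475/11
  (7, 0) → C = 35
  (179/15, 136/15) → C = 2119/15
  (95/27, 188/27) → C = 2167/27

At the optimal vertex, 3u - 12v = -73 and -11u + 4v = -95.
Solving simultaneously gives u = 179/15, v = 136/15.

u = 179/15, v = 136/15, maximum C = 2119/15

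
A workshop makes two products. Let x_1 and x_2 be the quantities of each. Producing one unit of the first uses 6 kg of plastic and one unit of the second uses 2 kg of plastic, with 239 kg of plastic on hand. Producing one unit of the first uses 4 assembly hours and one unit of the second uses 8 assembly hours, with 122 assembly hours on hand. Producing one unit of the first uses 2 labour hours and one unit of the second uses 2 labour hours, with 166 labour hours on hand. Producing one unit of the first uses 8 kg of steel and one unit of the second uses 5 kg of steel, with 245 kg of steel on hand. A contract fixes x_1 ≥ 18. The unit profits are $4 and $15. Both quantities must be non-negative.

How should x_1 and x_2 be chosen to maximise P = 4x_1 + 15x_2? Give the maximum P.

x_1 = 18, x_2 = 25/4, maximum P = 663/4

Feasible corners and P = 4x_1 + 15x_2:
  (61/2, 0) → P = 122
  (18, 0) → P = 72
  (18, 25/4) → P = 663/4

At the optimal vertex, 4x_1 + 8x_2 = 122 and x_1 = 18.
Solving simultaneously gives x_1 = 18, x_2 = 25/4.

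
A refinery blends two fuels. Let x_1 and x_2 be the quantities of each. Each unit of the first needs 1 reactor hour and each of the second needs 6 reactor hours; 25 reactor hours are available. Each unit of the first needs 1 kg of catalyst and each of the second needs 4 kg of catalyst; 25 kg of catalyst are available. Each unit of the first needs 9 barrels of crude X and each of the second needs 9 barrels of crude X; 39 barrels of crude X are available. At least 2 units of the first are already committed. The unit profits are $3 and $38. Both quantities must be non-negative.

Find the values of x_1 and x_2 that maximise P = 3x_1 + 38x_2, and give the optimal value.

Vertices and P = 3x_1 + 38x_2:
  (13/3, 0) → P = 13
  (2, 0) → P = 6
  (2, 7/3) → P = 284/3

At the optimal vertex, 9x_1 + 9x_2 = 39 and x_1 = 2.
Solving simultaneously gives x_1 = 2, x_2 = 7/3.

x_1 = 2, x_2 = 7/3, maximum P = 284/3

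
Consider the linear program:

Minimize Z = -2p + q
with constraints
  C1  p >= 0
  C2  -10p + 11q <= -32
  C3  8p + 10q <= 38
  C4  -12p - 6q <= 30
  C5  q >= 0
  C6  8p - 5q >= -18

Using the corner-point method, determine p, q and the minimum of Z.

Corner points and Z = -2p + q:
  (369/94, 31/47) → Z = -338/47
  (16/5, 0) → Z = -32/5
  (19/4, 0) → Z = -19/2

The optimum lies where 8p + 10q = 38 and q = 0.
Solving simultaneously gives p = 19/4, q = 0.

p = 19/4, q = 0, minimum Z = -19/2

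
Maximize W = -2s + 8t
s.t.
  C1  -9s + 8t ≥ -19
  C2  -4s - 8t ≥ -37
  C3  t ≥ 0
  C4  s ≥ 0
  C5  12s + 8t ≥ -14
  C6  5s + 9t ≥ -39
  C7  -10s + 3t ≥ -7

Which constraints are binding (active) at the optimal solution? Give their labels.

Corner points and W = -2s + 8t:
  (0, 37/8) → W = 37
  (167/92, 171/46) → W = 1201/46
  (0, 0) → W = 0
  (7/10, 0) → W = -7/5

The maximum is at (0, 37/8). Substituting into each constraint, equality holds for C2 and C4; the remaining constraints have slack.

C2 and C4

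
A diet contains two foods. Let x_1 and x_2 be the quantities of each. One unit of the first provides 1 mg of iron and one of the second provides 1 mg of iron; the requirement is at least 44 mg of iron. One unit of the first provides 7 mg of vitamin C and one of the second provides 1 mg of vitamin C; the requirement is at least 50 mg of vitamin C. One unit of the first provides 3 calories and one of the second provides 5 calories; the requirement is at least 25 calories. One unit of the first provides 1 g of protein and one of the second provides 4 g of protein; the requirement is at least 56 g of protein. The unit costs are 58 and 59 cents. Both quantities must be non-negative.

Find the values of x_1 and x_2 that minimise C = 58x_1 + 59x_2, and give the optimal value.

x_1 = 40, x_2 = 4, minimum C = 2556

Feasible corners and C = 58x_1 + 59x_2:
  (0, 50) → C = 2950
  (56, 0) → C = 3248
  (1, 43) → C = 2595
  (40, 4) → C = 2556
The feasible region is unbounded (it extends along (0, 1), (1, 0)), but C strictly increases along every unbounded feasible direction, so there is no improving ray and the minimum is attained at a vertex.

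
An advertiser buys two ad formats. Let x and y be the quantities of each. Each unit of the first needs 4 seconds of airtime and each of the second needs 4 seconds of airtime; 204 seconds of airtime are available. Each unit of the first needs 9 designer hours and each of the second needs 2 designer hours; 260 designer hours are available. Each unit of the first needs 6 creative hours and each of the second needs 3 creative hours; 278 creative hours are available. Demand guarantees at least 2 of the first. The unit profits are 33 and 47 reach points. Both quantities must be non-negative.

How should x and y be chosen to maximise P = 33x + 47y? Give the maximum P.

x = 2, y = 49, maximum P = 2369

Feasible corners and P = 33x + 47y:
  (260/9, 0) → P = 2860/3
  (2, 0) → P = 66
  (158/7, 199/7) → P = 2081
  (2, 49) → P = 2369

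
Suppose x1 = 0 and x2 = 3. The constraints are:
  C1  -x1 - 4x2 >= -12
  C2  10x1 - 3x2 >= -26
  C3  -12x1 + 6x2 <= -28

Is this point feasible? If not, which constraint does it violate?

not feasible — violates C3

Constraint C3: -12x1 + 6x2 = 18, which is not ≤ -28. All other constraints are satisfied.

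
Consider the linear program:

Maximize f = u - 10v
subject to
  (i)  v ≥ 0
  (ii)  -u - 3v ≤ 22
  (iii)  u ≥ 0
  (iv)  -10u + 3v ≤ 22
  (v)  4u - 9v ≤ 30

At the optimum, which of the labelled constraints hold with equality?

Extreme points and f = u - 10v:
  (0, 0) → f = 0
  (15/2, 0) → f = 15/2
  (0, 22/3) → f = -220/3
The feasible region is unbounded (it extends along (3, 10), (9, 4)), but f strictly decreases along every unbounded feasible direction, so there is no improving ray and the maximum is attained at a vertex.

The maximum is at (15/2, 0). Substituting into each constraint, equality holds for (i) and (v); the remaining constraints have slack.

(i) and (v)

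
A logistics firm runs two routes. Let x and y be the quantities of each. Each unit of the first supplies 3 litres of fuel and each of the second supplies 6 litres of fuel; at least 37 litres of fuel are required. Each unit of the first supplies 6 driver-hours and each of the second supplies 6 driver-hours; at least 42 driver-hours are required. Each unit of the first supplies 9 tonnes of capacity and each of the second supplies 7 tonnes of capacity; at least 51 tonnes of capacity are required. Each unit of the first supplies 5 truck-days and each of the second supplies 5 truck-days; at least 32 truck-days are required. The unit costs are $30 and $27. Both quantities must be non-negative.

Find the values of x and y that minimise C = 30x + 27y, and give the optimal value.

Corner points and C = 30x + 27y:
  (0, 51/7) → C = 1377/7
  (37/3, 0) → C = 370
  (5/3, 16/3) → C = 194
  (1, 6) → C = 192
The feasible region is unbounded (it extends along (0, 1), (1, 0)), but C strictly increases along every unbounded feasible direction, so there is no improving ray and the minimum is attained at a vertex.

The optimum lies where 6x + 6y = 42 and 9x + 7y = 51.
Solving simultaneously gives x = 1, y = 6.

x = 1, y = 6, minimum C = 192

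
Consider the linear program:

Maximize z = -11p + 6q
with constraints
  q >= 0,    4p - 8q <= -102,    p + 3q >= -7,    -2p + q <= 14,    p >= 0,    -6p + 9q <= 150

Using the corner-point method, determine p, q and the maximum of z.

p = 2, q = 18, maximum z = 86

Corner points and z = -11p + 6q:
  (0, 51/4) → z = 153/2
  (0, 14) → z = 84
  (2, 18) → z = 86
The feasible region is unbounded (it extends along (2, 1), (3, 2)), but z strictly decreases along every unbounded feasible direction, so there is no improving ray and the maximum is attained at a vertex.

At the optimal vertex, -2p + q = 14 and -6p + 9q = 150.
Solving simultaneously gives p = 2, q = 18.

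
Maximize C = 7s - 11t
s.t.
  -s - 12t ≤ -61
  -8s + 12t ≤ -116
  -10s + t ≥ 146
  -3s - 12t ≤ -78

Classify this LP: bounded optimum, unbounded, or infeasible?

infeasible

The boundaries -s - 12t = -61 and -8s + 12t = -116 meet at (59/3, 31/9), but that point violates -10s + t ≥ 146. Every candidate vertex is excluded by some other constraint, so the feasible region is empty.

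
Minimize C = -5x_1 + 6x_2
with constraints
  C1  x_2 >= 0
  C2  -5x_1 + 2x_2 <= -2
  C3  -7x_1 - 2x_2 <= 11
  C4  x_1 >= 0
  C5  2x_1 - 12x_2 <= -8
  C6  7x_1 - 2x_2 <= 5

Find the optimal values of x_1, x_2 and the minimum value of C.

Corner points and C = -5x_1 + 6x_2:
  (5/7, 11/14) → C = 8/7
  (3/2, 11/4) → C = 9
  (19/20, 33/40) → C = 1/5

The binding constraints are 2x_1 - 12x_2 = -8 and 7x_1 - 2x_2 = 5.
Solving simultaneously gives x_1 = 19/20, x_2 = 33/40.

x_1 = 19/20, x_2 = 33/40, minimum C = 1/5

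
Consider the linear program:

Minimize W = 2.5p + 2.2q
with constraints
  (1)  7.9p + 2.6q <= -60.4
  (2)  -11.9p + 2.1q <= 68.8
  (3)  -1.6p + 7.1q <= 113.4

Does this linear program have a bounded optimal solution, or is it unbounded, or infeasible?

From the feasible point (-30572/4753, -17524/4753), moving in the direction (-2.1, -11.9) keeps every constraint satisfied while W decreases without bound.

unbounded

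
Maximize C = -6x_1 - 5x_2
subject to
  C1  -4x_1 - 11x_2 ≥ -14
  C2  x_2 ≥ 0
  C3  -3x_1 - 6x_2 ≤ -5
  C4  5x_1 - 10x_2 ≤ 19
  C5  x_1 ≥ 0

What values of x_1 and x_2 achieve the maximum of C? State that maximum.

x_1 = 0, x_2 = 5/6, maximum C = -25/6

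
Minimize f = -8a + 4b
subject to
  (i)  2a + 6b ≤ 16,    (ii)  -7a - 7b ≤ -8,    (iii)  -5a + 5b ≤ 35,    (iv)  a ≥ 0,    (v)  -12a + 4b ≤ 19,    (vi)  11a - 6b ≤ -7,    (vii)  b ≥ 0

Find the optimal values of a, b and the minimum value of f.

a = 9/13, b = 95/39, minimum f = 164/39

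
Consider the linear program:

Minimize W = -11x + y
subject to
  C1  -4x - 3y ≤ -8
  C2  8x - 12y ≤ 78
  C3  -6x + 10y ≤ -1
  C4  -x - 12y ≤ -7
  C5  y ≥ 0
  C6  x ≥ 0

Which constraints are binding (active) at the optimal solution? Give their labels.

Feasible corners and W = -11x + y:
  (83/58, 22/29) → W = -869/58
  (5/3, 4/9) → W = -161/9
  (96, 115/2) → W = -1997/2
  (39/4, 0) → W = -429/4
  (7, 0) → W = -77

The minimum is at (96, 115/2). Substituting into each constraint, equality holds for C2 and C3; the remaining constraints have slack.

C2 and C3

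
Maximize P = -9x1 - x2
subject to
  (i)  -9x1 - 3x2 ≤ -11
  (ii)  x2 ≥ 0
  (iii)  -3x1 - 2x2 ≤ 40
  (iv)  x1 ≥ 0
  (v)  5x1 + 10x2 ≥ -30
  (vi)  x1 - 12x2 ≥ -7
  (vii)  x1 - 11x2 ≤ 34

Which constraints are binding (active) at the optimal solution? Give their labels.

Vertices and P = -9x1 - x2:
  (11/9, 0) → P = -11
  (1, 2/3) → P = -29/3
  (34, 0) → P = -306
  (485, 41) → P = -4406

The maximum is at (1, 2/3). Substituting into each constraint, equality holds for (i) and (vi); the remaining constraints have slack.

(i) and (vi)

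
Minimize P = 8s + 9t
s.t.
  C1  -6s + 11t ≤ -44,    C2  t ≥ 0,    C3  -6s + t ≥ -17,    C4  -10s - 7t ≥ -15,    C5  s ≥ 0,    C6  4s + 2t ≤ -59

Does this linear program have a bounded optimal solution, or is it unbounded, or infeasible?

The boundaries s = 0 and 4s + 2t = -59 meet at (0, -59/2), but that point violates t ≥ 0. Every candidate vertex is excluded by some other constraint, so the feasible region is empty.

infeasible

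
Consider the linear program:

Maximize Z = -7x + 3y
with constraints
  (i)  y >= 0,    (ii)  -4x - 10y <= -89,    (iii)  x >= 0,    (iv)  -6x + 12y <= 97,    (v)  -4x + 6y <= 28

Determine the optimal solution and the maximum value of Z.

Feasible corners and Z = -7x + 3y:
  (89/4, 0) → Z = -623/4
  (127/32, 117/16) → Z = -187/32
  (41/2, 55/3) → Z = -177/2
The feasible region is unbounded (it extends along (2, 1), (1, 0)), but Z strictly decreases along every unbounded feasible direction, so there is no improving ray and the maximum is attained at a vertex.

The optimum lies where -4x - 10y = -89 and -4x + 6y = 28.
Solving simultaneously gives x = 127/32, y = 117/16.

x = 127/32, y = 117/16, maximum Z = -187/32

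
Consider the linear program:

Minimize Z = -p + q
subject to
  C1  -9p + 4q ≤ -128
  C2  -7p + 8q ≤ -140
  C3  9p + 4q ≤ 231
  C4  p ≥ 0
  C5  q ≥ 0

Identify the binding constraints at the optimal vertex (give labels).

Extreme points and Z = -p + q:
  (602/25, 357/100) → Z = -2051/100
  (20, 0) → Z = -20
  (77/3, 0) → Z = -77/3

The minimum is at (77/3, 0). Substituting into each constraint, equality holds for C3 and C5; the remaining constraints have slack.

C3 and C5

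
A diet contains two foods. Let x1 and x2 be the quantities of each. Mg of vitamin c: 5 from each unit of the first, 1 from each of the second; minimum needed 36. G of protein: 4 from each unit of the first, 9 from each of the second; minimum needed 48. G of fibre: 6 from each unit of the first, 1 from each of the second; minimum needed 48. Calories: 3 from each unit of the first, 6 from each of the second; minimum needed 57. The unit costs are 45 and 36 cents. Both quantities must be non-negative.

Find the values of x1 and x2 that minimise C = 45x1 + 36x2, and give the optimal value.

x1 = 7, x2 = 6, minimum C = 531

Feasible corners and C = 45x1 + 36x2:
  (0, 48) → C = 1728
  (19, 0) → C = 855
  (7, 6) → C = 531
The feasible region is unbounded (it extends along (0, 1), (1, 0)), but C strictly increases along every unbounded feasible direction, so there is no improving ray and the minimum is attained at a vertex.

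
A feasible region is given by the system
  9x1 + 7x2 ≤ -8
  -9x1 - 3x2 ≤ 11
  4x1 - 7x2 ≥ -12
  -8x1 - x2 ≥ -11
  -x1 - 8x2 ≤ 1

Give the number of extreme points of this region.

3

Intersecting each pair of boundary lines and keeping only the points that satisfy every inequality leaves:
  (-53/36, 3/4)
  (-57/65, -1/65)
  (-85/69, 2/69)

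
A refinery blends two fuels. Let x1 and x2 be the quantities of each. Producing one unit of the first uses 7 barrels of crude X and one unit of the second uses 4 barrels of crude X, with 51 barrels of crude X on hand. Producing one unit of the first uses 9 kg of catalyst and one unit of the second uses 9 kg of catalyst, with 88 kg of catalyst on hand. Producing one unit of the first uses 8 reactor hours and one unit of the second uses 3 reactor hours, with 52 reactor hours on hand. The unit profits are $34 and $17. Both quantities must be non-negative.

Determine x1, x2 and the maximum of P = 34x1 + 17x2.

Extreme points and P = 34x1 + 17x2:
  (0, 0) → P = 0
  (0, 88/9) → P = 1496/9
  (13/2, 0) → P = 221
  (107/27, 157/27) → P = 6307/27
  (5, 4) → P = 238

The optimum lies where 7x1 + 4x2 = 51 and 8x1 + 3x2 = 52.
Solving simultaneously gives x1 = 5, x2 = 4.

x1 = 5, x2 = 4, maximum P = 238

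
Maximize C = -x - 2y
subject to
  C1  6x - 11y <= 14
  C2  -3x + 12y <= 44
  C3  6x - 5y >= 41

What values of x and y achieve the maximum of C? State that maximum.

x = 127/12, y = 9/2, maximum C = -235/12

Vertices and C = -x - 2y:
  (652/39, 102/13) → C = -1264/39
  (127/12, 9/2) → C = -235/12
  (712/57, 129/19) → C = -1486/57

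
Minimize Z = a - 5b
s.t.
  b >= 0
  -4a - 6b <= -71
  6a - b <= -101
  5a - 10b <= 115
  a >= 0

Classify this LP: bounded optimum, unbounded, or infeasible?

From the feasible point (0, 101), moving in the direction (0, 1) keeps every constraint satisfied while Z decreases without bound.

unbounded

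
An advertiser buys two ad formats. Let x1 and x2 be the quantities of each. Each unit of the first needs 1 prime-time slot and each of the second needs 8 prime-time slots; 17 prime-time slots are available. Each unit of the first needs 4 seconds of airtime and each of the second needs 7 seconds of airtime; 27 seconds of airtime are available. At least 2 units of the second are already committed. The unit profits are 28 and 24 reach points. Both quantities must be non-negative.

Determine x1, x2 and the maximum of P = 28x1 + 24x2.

Vertices and P = 28x1 + 24x2:
  (0, 17/8) → P = 51
  (0, 2) → P = 48
  (1, 2) → P = 76

At the optimal vertex, x1 + 8x2 = 17 and x2 = 2.
Solving simultaneously gives x1 = 1, x2 = 2.

x1 = 1, x2 = 2, maximum P = 76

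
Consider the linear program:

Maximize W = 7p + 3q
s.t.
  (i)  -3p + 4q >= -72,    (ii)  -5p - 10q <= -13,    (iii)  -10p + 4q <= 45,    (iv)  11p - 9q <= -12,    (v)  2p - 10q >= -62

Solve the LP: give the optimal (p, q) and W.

Corner points and W = 7p + 3q:
  (-199/60, 71/24) → W = -1721/120
  (-3/155, 203/155) → W = 588/155
  (-101/46, 265/46) → W = 44/23
  (219/46, 329/46) → W = 1260/23

The optimum lies where 11p - 9q = -12 and 2p - 10q = -62.
Solving simultaneously gives p = 219/46, q = 329/46.

p = 219/46, q = 329/46, maximum W = 1260/23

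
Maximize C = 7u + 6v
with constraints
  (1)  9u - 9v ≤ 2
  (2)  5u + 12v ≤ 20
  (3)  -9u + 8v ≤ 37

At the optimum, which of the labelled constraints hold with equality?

Corner points and C = 7u + 6v:
  (4/3, 10/9) → C = 16
  (-349/9, -39) → C = -4549/9
  (-71/37, 365/148) → C = 101/74

The maximum is at (4/3, 10/9). Substituting into each constraint, equality holds for (1) and (2); the remaining constraints have slack.

(1) and (2)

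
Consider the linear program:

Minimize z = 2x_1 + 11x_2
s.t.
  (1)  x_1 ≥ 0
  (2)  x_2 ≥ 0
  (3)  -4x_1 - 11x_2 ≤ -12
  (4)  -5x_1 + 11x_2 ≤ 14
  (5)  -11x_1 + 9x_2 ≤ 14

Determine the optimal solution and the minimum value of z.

The feasible region is unbounded (it extends along (11, 5), (1, 0)), but z strictly increases along every unbounded feasible direction, so there is no improving ray and the minimum is attained at a vertex.

The optimum lies where x_2 = 0 and -4x_1 - 11x_2 = -12.
Solving simultaneously gives x_1 = 3, x_2 = 0.

x_1 = 3, x_2 = 0, minimum z = 6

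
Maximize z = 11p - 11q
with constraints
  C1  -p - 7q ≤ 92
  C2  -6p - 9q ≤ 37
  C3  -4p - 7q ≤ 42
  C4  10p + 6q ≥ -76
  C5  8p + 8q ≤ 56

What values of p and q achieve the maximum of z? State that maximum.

p = 47/2, q = -33/2, maximum z = 440

Corner points and z = 11p - 11q:
  (569/33, -515/33) → z = 1084/3
  (47/2, -33/2) → z = 440
  (-77/9, 43/27) → z = -3014/27
  (-59/2, 73/2) → z = -726

The optimum lies where -p - 7q = 92 and 8p + 8q = 56.
Solving simultaneously gives p = 47/2, q = -33/2.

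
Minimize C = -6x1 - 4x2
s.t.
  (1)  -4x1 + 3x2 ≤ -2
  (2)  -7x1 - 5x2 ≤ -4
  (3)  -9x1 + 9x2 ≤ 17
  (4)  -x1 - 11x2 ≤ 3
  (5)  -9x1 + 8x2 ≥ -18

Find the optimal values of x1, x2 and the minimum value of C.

x1 = 298/9, x2 = 35, minimum C = -1016/3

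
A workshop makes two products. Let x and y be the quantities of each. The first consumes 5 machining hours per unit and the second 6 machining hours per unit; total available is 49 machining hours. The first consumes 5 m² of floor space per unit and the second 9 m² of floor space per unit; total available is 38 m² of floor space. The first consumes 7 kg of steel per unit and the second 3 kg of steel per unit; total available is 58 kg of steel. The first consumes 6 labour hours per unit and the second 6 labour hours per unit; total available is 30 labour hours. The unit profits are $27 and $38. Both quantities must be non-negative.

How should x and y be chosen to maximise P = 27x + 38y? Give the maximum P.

The optimum lies where 5x + 9y = 38 and 6x + 6y = 30.
Solving simultaneously gives x = 7/4, y = 13/4.

x = 7/4, y = 13/4, maximum P = 683/4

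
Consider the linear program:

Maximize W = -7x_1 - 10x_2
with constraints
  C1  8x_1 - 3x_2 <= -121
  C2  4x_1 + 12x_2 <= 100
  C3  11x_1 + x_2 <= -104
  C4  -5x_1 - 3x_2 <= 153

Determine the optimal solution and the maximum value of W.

Feasible corners and W = -7x_1 - 10x_2:
  (-32/3, 107/9) → W = -398/9
  (-274/13, -619/39) → W = 11944/39
  (-89/2, 139/6) → W = 479/6

x_1 = -274/13, x_2 = -619/39, maximum W = 11944/39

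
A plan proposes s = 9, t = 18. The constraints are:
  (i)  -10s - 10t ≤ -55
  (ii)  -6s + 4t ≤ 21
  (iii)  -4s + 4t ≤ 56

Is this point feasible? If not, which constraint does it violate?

(i): -270 ≤ -55 ✓
(ii): 18 ≤ 21 ✓
(iii): 36 ≤ 56 ✓

feasible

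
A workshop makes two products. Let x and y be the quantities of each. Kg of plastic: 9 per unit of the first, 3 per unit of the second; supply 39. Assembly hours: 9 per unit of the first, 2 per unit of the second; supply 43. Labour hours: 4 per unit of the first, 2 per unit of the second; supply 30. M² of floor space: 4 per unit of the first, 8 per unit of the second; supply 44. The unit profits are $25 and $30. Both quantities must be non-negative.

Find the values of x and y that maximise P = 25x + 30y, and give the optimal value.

Corner points and P = 25x + 30y:
  (0, 0) → P = 0
  (0, 11/2) → P = 165
  (13/3, 0) → P = 325/3
  (3, 4) → P = 195

x = 3, y = 4, maximum P = 195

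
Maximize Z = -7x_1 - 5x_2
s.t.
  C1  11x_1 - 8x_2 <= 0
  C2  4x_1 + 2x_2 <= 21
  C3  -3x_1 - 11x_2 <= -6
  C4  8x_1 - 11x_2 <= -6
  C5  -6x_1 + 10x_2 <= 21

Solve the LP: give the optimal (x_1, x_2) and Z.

x_1 = -57/32, x_2 = 33/32, maximum Z = 117/16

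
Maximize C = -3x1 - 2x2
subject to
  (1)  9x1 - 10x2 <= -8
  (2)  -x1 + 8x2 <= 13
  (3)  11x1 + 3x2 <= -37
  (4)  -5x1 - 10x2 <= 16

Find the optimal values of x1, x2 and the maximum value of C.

x1 = -129/25, x2 = 49/50, maximum C = 338/25

Corner points and C = -3x1 - 2x2:
  (-335/91, 106/91) → C = 61/7
  (-129/25, 49/50) → C = 338/25
  (-322/95, 9/95) → C = 948/95

The binding constraints are -x1 + 8x2 = 13 and -5x1 - 10x2 = 16.
Solving simultaneously gives x1 = -129/25, x2 = 49/50.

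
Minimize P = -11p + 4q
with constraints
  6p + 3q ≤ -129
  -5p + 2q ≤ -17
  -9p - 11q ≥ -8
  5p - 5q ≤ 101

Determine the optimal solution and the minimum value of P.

p = -38/5, q = -139/5, minimum P = -138/5

Feasible corners and P = -11p + 4q:
  (-23/3, -83/3) → P = -79/3
  (-38/5, -139/5) → P = -138/5
  (-39/5, -28) → P = -131/5

At the optimal vertex, 6p + 3q = -129 and 5p - 5q = 101.
Solving simultaneously gives p = -38/5, q = -139/5.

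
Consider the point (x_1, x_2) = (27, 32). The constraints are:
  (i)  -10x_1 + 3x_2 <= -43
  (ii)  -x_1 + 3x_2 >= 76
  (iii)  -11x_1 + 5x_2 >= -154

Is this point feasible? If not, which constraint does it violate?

Constraint (ii): -x_1 + 3x_2 = 69, which is not ≥ 76. All other constraints are satisfied.

not feasible — violates (ii)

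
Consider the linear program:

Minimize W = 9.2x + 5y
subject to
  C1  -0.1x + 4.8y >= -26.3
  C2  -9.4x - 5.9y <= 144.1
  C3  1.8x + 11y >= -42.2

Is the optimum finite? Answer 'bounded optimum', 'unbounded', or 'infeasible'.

From the feasible point (4337/487, -2578/487), moving in the direction (-5.9, 9.4) keeps every constraint satisfied while W decreases without bound.

unbounded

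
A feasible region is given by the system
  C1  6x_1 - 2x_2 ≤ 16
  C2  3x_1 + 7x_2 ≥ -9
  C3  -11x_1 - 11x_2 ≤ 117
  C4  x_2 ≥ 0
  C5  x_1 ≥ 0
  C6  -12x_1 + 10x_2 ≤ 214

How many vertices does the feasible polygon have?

4

Pairwise boundary intersections that survive every other constraint:
  (8/3, 0)
  (49/3, 41)
  (0, 0)
  (0, 107/5)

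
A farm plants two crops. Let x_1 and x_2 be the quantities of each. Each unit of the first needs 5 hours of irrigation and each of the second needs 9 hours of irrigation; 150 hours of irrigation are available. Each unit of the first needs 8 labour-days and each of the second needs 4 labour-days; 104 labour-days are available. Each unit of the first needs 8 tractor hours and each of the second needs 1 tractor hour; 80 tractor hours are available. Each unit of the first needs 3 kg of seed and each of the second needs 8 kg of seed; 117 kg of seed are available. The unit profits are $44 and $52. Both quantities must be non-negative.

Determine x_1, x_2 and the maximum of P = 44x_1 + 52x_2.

Vertices and P = 44x_1 + 52x_2:
  (0, 0) → P = 0
  (0, 117/8) → P = 1521/2
  (10, 0) → P = 440
  (9, 8) → P = 812
  (7, 12) → P = 932

At the optimal vertex, 8x_1 + 4x_2 = 104 and 3x_1 + 8x_2 = 117.
Solving simultaneously gives x_1 = 7, x_2 = 12.

x_1 = 7, x_2 = 12, maximum P = 932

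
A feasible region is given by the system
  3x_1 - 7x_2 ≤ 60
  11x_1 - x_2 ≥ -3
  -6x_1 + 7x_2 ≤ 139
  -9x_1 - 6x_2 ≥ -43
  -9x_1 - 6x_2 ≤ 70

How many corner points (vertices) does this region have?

Intersecting each pair of boundary lines and keeping only the points that satisfy every inequality leaves:
  (-81/74, -669/74)
  (661/81, -137/27)
  (1/3, 20/3)

3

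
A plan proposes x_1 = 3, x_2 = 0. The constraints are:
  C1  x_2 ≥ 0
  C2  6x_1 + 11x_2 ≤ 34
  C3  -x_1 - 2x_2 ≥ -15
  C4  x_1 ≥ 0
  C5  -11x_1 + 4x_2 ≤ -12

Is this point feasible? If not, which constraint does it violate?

feasible

C1: 0 ≥ 0 ✓
C2: 18 ≤ 34 ✓
C3: -3 ≥ -15 ✓
C4: 3 ≥ 0 ✓
C5: -33 ≤ -12 ✓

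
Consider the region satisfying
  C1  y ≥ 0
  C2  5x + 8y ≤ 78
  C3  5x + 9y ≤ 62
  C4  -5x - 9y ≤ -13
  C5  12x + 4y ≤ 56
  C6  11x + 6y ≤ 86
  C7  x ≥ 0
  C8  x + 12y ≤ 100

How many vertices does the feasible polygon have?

Pairwise boundary intersections that survive every other constraint:
  (13/5, 0)
  (14/3, 0)
  (32/11, 58/11)
  (0, 62/9)
  (0, 13/9)

5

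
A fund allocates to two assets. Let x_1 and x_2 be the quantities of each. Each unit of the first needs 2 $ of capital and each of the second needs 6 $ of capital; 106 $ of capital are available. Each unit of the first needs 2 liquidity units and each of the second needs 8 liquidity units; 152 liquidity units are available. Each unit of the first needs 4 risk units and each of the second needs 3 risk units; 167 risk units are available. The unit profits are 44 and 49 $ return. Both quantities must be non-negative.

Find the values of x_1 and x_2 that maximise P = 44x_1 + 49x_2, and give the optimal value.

x_1 = 38, x_2 = 5, maximum P = 1917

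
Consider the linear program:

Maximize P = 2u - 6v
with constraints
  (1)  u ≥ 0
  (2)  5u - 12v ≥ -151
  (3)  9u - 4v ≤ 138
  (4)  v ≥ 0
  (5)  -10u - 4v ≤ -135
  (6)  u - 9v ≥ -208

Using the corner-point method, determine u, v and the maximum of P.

Extreme points and P = 2u - 6v:
  (565/22, 2049/88) → P = -3887/44
  (254/35, 437/28) → P = -5539/70
  (46/3, 0) → P = 92/3
  (27/2, 0) → P = 27

At the optimal vertex, 9u - 4v = 138 and v = 0.
Solving simultaneously gives u = 46/3, v = 0.

u = 46/3, v = 0, maximum P = 92/3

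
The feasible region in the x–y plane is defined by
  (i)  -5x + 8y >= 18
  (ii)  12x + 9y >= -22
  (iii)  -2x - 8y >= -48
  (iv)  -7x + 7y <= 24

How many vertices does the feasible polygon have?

Intersecting each pair of boundary lines and keeping only the points that satisfy every inequality leaves:
  (-338/141, 106/141)
  (30/7, 69/14)
  (-370/147, 134/147)
  (72/35, 192/35)

4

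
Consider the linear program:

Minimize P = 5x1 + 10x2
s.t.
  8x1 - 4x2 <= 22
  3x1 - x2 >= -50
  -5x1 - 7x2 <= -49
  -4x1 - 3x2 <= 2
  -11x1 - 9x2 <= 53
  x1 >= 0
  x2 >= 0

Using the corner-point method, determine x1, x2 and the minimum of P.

x1 = 175/38, x2 = 141/38, minimum P = 2285/38

Extreme points and P = 5x1 + 10x2:
  (175/38, 141/38) → P = 2285/38
  (0, 50) → P = 500
  (0, 7) → P = 70
The feasible region is unbounded (it extends along (1, 2), (1, 3)), but P strictly increases along every unbounded feasible direction, so there is no improving ray and the minimum is attained at a vertex.

At the optimal vertex, 8x1 - 4x2 = 22 and -5x1 - 7x2 = -49.
Solving simultaneously gives x1 = 175/38, x2 = 141/38.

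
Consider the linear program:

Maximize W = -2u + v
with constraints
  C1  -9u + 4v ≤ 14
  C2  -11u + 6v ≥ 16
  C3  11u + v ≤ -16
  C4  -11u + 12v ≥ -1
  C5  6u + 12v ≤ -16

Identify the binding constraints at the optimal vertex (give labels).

Extreme points and W = -2u + v:
  (-2, -1) → W = 3
  (-58/33, -5/11) → W = 101/33
  (-12/7, -10/21) → W = 62/21

The maximum is at (-58/33, -5/11). Substituting into each constraint, equality holds for C1 and C5; the remaining constraints have slack.

C1 and C5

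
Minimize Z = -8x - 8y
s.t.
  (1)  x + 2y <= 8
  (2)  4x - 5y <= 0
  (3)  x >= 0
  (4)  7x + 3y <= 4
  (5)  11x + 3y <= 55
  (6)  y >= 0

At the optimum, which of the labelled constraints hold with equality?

Vertices and Z = -8x - 8y:
  (0, 0) → Z = 0
  (20/47, 16/47) → Z = -288/47
  (0, 4/3) → Z = -32/3

The minimum is at (0, 4/3). Substituting into each constraint, equality holds for (3) and (4); the remaining constraints have slack.

(3) and (4)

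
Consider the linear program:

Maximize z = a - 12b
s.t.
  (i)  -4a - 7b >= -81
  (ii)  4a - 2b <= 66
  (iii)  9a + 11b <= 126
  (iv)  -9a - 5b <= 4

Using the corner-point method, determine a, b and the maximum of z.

Feasible corners and z = a - 12b:
  (-9/19, 225/19) → z = -2709/19
  (-433/43, 745/43) → z = -9373/43
  (489/31, -45/31) → z = 1029/31
  (161/19, -305/19) → z = 3821/19

a = 161/19, b = -305/19, maximum z = 3821/19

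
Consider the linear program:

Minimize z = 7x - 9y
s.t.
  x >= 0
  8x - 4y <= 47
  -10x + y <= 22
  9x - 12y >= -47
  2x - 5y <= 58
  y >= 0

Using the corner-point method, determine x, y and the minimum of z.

Extreme points and z = 7x - 9y:
  (0, 47/12) → z = -141/4
  (0, 0) → z = 0
  (188/15, 799/60) → z = -1927/60
  (47/8, 0) → z = 329/8

The binding constraints are x = 0 and 9x - 12y = -47.
Solving simultaneously gives x = 0, y = 47/12.

x = 0, y = 47/12, minimum z = -141/4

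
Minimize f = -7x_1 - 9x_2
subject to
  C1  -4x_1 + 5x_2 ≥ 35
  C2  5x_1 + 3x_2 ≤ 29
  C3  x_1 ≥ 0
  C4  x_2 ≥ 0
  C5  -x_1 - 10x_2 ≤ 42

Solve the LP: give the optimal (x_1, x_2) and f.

x_1 = 0, x_2 = 29/3, minimum f = -87

Corner points and f = -7x_1 - 9x_2:
  (40/37, 291/37) → f = -2899/37
  (0, 7) → f = -63
  (0, 29/3) → f = -87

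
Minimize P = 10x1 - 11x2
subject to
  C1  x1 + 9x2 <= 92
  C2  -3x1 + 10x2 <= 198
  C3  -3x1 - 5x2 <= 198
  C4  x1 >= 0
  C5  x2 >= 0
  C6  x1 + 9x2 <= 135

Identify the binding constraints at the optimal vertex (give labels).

C1 and C4

Corner points and P = 10x1 - 11x2:
  (0, 92/9) → P = -1012/9
  (92, 0) → P = 920
  (0, 0) → P = 0

The minimum is at (0, 92/9). Substituting into each constraint, equality holds for C1 and C4; the remaining constraints have slack.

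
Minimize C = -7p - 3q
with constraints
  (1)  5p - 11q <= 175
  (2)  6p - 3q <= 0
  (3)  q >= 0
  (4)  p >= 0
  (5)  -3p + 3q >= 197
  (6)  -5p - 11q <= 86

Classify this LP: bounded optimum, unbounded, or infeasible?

unbounded

From the feasible point (197/3, 394/3), moving in the direction (0, 1) keeps every constraint satisfied while C decreases without bound.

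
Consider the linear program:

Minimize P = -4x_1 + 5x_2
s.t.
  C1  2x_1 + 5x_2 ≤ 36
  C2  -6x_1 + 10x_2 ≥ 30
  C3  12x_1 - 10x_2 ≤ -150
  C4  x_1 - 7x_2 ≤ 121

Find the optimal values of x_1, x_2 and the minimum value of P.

x_1 = -20, x_2 = -9, minimum P = 35

Vertices and P = -4x_1 + 5x_2:
  (-39/8, 183/20) → P = 261/4
  (-20, -9) → P = 35
  (-355/8, -189/8) → P = 475/8
The feasible region is unbounded (it extends along (-7, -1), (-5, 2)), but P strictly increases along every unbounded feasible direction, so there is no improving ray and the minimum is attained at a vertex.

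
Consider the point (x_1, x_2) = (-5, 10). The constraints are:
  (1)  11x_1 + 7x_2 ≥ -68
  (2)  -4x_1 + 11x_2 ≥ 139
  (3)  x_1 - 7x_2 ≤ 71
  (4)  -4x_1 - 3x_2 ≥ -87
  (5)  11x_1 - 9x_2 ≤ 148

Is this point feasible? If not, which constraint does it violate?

not feasible — violates (2)

Constraint (2): -4x_1 + 11x_2 = 130, which is not ≥ 139. All other constraints are satisfied.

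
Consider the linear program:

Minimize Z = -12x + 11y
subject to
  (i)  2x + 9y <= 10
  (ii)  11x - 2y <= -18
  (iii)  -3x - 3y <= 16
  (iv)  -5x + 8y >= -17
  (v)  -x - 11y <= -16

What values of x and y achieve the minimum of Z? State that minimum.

Corner points and Z = -12x + 11y:
  (-58/7, 62/21) → Z = 2770/21
  (-34/13, 22/13) → Z = 50
  (-112/15, 32/15) → Z = 1696/15

At the optimal vertex, 2x + 9y = 10 and -x - 11y = -16.
Solving simultaneously gives x = -34/13, y = 22/13.

x = -34/13, y = 22/13, minimum Z = 50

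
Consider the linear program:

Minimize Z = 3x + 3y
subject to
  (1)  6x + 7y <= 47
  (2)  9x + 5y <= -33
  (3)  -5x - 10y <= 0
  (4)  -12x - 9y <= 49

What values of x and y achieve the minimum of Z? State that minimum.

Extreme points and Z = 3x + 3y:
  (-466/33, 207/11) → Z = 155/11
  (-383/15, 143/5) → Z = 46/5
  (-66/13, 33/13) → Z = -99/13
  (-98/15, 49/15) → Z = -49/5

x = -98/15, y = 49/15, minimum Z = -49/5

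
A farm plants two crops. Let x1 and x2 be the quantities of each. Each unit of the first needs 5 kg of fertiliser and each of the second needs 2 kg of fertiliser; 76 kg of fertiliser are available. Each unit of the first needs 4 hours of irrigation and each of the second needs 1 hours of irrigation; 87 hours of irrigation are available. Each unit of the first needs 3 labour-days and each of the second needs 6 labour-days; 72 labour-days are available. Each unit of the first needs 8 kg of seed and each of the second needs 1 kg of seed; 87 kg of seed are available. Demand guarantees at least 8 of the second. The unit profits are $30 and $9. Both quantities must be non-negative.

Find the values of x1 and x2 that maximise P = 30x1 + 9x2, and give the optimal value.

Feasible corners and P = 30x1 + 9x2:
  (0, 12) → P = 108
  (0, 8) → P = 72
  (8, 8) → P = 312

At the optimal vertex, 3x1 + 6x2 = 72 and x2 = 8.
Solving simultaneously gives x1 = 8, x2 = 8.

x1 = 8, x2 = 8, maximum P = 312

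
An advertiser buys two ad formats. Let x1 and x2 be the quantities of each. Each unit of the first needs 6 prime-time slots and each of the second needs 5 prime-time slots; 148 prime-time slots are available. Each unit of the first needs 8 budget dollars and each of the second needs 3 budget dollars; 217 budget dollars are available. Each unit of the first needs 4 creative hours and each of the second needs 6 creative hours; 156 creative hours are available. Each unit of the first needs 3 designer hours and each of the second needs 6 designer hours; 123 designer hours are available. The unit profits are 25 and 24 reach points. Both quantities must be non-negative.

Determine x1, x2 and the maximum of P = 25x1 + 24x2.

At the optimal vertex, 6x1 + 5x2 = 148 and 3x1 + 6x2 = 123.
Solving simultaneously gives x1 = 13, x2 = 14.

x1 = 13, x2 = 14, maximum P = 661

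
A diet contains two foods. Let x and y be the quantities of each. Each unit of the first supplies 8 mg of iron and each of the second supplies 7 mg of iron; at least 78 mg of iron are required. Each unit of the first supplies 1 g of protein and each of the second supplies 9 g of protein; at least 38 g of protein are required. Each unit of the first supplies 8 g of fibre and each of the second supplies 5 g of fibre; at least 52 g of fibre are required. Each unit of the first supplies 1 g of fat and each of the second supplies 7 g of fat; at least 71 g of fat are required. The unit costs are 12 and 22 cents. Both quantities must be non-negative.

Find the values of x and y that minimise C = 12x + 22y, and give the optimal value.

x = 1, y = 10, minimum C = 232

The feasible region is unbounded (it extends along (0, 1), (1, 0)), but C strictly increases along every unbounded feasible direction, so there is no improving ray and the minimum is attained at a vertex.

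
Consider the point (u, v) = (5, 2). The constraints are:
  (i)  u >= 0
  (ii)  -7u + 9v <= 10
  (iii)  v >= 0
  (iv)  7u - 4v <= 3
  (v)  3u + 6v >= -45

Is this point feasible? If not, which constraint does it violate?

Constraint (iv): 7u - 4v = 27, which is not ≤ 3. All other constraints are satisfied.

not feasible — violates (iv)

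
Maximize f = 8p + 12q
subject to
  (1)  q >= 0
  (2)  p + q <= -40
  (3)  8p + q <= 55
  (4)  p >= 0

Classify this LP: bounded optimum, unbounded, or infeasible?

infeasible

The boundaries q = 0 and p + q = -40 meet at (-40, 0), but that point violates p ≥ 0. Every candidate vertex is excluded by some other constraint, so the feasible region is empty.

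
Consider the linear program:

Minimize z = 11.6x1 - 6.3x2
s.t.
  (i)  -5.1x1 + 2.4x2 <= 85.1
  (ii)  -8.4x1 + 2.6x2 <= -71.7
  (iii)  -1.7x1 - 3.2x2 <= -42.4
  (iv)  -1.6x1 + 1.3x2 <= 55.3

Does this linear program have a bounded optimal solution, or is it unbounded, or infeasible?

Vertices and z = 11.6x1 - 6.3x2:
  (16984/1565, 23427/3130) → z = 2464387/31300
  (1823/52, 14481/169) → z = -112516/845
The feasible region has finitely many vertices and no improving ray; the minimum is -112516/845 at (1823/52, 14481/169).

bounded optimum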